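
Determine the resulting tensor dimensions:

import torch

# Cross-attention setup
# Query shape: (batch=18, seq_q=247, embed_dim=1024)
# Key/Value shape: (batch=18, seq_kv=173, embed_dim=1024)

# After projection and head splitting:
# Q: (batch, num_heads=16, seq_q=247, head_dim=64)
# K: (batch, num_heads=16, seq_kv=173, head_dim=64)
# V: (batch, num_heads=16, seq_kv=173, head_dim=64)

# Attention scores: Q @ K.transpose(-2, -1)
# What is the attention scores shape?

Input shape: (18, 247, 1024)
Output shape: (18, 16, 247, 173)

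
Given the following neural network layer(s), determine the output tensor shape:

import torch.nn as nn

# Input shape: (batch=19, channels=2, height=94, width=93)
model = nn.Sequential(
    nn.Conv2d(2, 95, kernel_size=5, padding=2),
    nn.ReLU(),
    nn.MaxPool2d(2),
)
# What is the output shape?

Input shape: (19, 2, 94, 93)
  -> after Conv2d: (19, 95, 94, 93)
  -> after ReLU: (19, 95, 94, 93)
Output shape: (19, 95, 47, 46)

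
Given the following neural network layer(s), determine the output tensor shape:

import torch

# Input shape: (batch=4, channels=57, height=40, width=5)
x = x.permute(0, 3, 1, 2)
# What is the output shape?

Input shape: (4, 57, 40, 5)
Output shape: (4, 5, 57, 40)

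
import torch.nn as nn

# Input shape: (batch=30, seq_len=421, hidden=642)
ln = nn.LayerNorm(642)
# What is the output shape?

Input shape: (30, 421, 642)
Output shape: (30, 421, 642)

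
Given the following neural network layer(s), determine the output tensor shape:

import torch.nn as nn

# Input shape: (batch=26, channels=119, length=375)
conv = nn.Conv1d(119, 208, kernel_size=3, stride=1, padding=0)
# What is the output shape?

Input shape: (26, 119, 375)
Output shape: (26, 208, 373)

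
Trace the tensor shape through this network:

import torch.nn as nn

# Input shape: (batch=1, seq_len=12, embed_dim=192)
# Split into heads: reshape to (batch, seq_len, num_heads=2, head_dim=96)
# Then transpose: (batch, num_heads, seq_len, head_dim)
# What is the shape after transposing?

Input shape: (1, 12, 192)
  -> after reshape: (1, 12, 2, 96)
Output shape: (1, 2, 12, 96)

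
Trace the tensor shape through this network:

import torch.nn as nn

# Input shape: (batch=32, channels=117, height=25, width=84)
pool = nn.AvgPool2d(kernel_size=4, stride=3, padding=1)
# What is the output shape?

Input shape: (32, 117, 25, 84)
Output shape: (32, 117, 8, 28)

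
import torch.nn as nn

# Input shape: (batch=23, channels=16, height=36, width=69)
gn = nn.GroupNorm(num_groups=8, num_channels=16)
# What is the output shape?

Input shape: (23, 16, 36, 69)
Output shape: (23, 16, 36, 69)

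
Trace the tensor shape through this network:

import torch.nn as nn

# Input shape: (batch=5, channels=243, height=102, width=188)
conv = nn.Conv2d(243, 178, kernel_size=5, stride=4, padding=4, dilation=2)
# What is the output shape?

Input shape: (5, 243, 102, 188)
Output shape: (5, 178, 26, 47)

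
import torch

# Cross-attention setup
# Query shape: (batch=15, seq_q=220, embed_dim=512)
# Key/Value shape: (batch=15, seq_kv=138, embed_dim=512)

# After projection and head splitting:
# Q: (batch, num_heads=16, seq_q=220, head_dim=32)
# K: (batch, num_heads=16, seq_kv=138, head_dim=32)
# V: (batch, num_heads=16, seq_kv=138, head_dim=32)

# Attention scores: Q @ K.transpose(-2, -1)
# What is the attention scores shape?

Input shape: (15, 220, 512)
Output shape: (15, 16, 220, 138)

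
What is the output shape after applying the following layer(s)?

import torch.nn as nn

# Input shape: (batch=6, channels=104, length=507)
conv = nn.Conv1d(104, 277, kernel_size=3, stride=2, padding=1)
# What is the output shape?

Input shape: (6, 104, 507)
Output shape: (6, 277, 254)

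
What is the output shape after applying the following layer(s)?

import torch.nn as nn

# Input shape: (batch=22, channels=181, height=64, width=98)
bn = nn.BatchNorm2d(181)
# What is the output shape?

Input shape: (22, 181, 64, 98)
Output shape: (22, 181, 64, 98)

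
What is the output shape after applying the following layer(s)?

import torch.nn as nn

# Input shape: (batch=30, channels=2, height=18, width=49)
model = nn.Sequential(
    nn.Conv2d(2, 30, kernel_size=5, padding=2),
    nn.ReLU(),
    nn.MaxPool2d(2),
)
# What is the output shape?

Input shape: (30, 2, 18, 49)
  -> after Conv2d: (30, 30, 18, 49)
  -> after ReLU: (30, 30, 18, 49)
Output shape: (30, 30, 9, 24)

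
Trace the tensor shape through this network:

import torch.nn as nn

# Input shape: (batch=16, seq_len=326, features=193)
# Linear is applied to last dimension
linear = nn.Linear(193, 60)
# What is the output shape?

Input shape: (16, 326, 193)
Output shape: (16, 326, 60)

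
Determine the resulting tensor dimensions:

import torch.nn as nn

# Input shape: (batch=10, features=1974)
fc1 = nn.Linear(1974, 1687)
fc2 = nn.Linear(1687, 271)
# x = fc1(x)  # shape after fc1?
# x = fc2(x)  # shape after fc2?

Input shape: (10, 1974)
  -> after fc1: (10, 1687)
Output shape: (10, 271)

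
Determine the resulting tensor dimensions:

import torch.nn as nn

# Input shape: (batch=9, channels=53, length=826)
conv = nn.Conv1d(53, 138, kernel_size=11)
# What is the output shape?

Input shape: (9, 53, 826)
Output shape: (9, 138, 816)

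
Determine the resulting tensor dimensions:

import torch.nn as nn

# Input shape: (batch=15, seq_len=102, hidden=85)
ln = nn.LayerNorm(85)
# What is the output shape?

Input shape: (15, 102, 85)
Output shape: (15, 102, 85)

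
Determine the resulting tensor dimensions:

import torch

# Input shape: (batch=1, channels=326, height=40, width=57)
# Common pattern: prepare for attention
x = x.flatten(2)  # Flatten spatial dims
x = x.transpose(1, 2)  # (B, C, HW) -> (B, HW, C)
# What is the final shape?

Input shape: (1, 326, 40, 57)
  -> after flatten(2): (1, 326, 2280)
Output shape: (1, 2280, 326)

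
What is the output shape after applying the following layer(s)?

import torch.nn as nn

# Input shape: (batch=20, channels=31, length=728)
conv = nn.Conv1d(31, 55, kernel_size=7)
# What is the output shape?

Input shape: (20, 31, 728)
Output shape: (20, 55, 722)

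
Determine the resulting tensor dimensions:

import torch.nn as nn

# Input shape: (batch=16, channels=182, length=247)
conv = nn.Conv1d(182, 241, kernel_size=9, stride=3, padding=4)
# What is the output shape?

Input shape: (16, 182, 247)
Output shape: (16, 241, 83)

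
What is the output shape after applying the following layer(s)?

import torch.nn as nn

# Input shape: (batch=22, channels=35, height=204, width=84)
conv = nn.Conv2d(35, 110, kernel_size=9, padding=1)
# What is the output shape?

Input shape: (22, 35, 204, 84)
Output shape: (22, 110, 198, 78)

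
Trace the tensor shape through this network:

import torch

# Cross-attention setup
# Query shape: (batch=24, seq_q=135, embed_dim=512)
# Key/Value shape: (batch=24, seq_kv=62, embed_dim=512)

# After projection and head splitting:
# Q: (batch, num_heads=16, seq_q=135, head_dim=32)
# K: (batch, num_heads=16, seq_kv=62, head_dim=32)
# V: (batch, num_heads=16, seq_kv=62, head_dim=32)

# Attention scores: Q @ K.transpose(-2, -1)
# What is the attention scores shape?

Input shape: (24, 135, 512)
Output shape: (24, 16, 135, 62)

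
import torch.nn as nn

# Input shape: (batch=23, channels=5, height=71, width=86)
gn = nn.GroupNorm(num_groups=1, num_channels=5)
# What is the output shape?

Input shape: (23, 5, 71, 86)
Output shape: (23, 5, 71, 86)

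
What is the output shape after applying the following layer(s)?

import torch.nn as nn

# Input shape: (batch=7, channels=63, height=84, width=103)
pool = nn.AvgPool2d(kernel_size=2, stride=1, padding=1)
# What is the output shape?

Input shape: (7, 63, 84, 103)
Output shape: (7, 63, 85, 104)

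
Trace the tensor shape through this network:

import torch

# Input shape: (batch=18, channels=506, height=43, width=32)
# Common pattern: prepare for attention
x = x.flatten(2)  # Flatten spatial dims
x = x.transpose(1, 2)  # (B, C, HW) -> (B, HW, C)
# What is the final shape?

Input shape: (18, 506, 43, 32)
  -> after flatten(2): (18, 506, 1376)
Output shape: (18, 1376, 506)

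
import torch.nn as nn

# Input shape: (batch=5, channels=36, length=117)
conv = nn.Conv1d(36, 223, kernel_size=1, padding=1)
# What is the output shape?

Input shape: (5, 36, 117)
Output shape: (5, 223, 119)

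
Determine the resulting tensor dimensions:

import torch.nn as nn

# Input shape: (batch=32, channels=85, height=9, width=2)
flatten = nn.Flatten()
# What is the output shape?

Input shape: (32, 85, 9, 2)
Output shape: (32, 1530)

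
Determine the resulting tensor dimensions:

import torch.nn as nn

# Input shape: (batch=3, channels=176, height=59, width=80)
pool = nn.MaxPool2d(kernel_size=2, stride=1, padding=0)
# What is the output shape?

Input shape: (3, 176, 59, 80)
Output shape: (3, 176, 58, 79)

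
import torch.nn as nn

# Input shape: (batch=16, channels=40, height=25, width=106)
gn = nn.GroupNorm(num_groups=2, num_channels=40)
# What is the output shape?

Input shape: (16, 40, 25, 106)
Output shape: (16, 40, 25, 106)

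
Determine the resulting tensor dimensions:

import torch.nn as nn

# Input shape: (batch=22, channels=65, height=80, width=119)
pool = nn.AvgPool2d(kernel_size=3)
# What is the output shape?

Input shape: (22, 65, 80, 119)
Output shape: (22, 65, 26, 39)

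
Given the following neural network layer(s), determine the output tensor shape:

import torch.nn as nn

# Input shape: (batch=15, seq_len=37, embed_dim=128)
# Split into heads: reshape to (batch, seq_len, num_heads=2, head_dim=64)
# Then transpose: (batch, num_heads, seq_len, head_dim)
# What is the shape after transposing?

Input shape: (15, 37, 128)
  -> after reshape: (15, 37, 2, 64)
Output shape: (15, 2, 37, 64)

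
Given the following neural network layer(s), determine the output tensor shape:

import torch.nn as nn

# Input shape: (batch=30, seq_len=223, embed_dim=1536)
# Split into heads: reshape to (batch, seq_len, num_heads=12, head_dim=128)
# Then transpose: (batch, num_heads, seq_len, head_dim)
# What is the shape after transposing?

Input shape: (30, 223, 1536)
  -> after reshape: (30, 223, 12, 128)
Output shape: (30, 12, 223, 128)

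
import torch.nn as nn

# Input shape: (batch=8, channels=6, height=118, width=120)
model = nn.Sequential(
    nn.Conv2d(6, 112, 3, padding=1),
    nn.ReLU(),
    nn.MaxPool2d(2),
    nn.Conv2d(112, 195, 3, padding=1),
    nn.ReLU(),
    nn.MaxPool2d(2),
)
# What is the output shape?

Input shape: (8, 6, 118, 120)
  -> after first Conv2d: (8, 112, 118, 120)
  -> after first MaxPool2d: (8, 112, 59, 60)
  -> after second Conv2d: (8, 195, 59, 60)
Output shape: (8, 195, 29, 30)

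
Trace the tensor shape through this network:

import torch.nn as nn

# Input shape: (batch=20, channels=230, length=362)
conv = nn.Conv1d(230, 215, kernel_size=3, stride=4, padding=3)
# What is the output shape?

Input shape: (20, 230, 362)
Output shape: (20, 215, 92)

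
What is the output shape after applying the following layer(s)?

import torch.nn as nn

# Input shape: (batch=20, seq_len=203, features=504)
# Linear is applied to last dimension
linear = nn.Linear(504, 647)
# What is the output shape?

Input shape: (20, 203, 504)
Output shape: (20, 203, 647)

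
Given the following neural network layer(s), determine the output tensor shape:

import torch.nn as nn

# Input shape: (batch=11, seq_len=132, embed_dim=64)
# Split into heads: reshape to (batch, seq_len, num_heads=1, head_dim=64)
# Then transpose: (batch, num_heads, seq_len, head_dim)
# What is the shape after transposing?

Input shape: (11, 132, 64)
  -> after reshape: (11, 132, 1, 64)
Output shape: (11, 1, 132, 64)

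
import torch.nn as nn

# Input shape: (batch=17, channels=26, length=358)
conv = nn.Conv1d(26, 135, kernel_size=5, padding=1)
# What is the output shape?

Input shape: (17, 26, 358)
Output shape: (17, 135, 356)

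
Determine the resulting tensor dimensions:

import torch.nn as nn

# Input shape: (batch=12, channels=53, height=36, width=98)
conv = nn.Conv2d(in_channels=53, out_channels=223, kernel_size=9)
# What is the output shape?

Input shape: (12, 53, 36, 98)
Output shape: (12, 223, 28, 90)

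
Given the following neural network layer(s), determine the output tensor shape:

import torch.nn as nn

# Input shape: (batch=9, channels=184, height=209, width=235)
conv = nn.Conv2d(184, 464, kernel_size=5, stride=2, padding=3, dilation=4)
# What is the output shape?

Input shape: (9, 184, 209, 235)
Output shape: (9, 464, 100, 113)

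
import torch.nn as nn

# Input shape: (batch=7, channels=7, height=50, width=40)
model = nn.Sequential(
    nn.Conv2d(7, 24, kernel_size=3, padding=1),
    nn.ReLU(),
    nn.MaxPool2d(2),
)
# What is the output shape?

Input shape: (7, 7, 50, 40)
  -> after Conv2d: (7, 24, 50, 40)
  -> after ReLU: (7, 24, 50, 40)
Output shape: (7, 24, 25, 20)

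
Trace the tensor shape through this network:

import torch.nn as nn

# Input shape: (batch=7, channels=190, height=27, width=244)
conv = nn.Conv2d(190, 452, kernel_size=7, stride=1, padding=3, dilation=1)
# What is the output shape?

Input shape: (7, 190, 27, 244)
Output shape: (7, 452, 27, 244)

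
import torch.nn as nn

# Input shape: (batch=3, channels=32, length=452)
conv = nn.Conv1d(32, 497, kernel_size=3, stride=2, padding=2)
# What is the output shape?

Input shape: (3, 32, 452)
Output shape: (3, 497, 227)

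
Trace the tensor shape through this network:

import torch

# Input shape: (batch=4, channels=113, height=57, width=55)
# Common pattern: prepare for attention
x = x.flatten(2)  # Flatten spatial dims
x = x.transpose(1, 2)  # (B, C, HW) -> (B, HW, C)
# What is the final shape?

Input shape: (4, 113, 57, 55)
  -> after flatten(2): (4, 113, 3135)
Output shape: (4, 3135, 113)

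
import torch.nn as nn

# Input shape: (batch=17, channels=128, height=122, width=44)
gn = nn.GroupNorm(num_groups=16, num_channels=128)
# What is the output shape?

Input shape: (17, 128, 122, 44)
Output shape: (17, 128, 122, 44)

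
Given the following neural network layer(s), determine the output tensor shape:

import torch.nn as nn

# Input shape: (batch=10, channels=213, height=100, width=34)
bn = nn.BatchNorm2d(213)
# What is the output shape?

Input shape: (10, 213, 100, 34)
Output shape: (10, 213, 100, 34)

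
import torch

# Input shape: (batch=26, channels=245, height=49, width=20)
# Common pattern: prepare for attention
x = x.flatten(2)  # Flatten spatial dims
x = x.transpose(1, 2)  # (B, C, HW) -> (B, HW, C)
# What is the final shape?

Input shape: (26, 245, 49, 20)
  -> after flatten(2): (26, 245, 980)
Output shape: (26, 980, 245)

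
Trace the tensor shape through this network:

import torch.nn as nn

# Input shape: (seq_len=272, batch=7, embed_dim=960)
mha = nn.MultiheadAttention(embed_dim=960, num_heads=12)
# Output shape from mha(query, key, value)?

Input shape: (272, 7, 960)
Output shape: (272, 7, 960)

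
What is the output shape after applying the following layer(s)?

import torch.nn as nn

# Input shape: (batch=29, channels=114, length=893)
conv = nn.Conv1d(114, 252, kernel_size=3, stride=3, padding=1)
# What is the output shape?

Input shape: (29, 114, 893)
Output shape: (29, 252, 298)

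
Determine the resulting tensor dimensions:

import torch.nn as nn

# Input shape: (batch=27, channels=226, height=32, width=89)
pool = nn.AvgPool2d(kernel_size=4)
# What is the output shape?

Input shape: (27, 226, 32, 89)
Output shape: (27, 226, 8, 22)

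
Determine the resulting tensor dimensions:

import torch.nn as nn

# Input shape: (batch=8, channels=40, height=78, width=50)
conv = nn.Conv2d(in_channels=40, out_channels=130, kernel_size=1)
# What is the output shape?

Input shape: (8, 40, 78, 50)
Output shape: (8, 130, 78, 50)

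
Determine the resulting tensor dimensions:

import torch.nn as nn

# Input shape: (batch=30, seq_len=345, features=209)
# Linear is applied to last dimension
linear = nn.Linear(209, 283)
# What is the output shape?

Input shape: (30, 345, 209)
Output shape: (30, 345, 283)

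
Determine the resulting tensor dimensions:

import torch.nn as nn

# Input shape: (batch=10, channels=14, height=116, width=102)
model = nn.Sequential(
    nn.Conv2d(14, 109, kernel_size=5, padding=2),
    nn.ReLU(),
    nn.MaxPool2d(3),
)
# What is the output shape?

Input shape: (10, 14, 116, 102)
  -> after Conv2d: (10, 109, 116, 102)
  -> after ReLU: (10, 109, 116, 102)
Output shape: (10, 109, 38, 34)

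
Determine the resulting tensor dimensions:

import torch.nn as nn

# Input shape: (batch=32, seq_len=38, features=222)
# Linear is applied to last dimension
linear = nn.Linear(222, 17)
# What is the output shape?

Input shape: (32, 38, 222)
Output shape: (32, 38, 17)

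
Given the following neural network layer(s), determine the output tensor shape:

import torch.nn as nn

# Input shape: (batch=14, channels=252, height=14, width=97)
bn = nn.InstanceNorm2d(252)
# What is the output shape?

Input shape: (14, 252, 14, 97)
Output shape: (14, 252, 14, 97)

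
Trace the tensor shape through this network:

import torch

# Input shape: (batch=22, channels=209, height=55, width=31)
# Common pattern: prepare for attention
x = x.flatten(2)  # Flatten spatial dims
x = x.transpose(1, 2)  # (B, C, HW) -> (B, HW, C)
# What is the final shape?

Input shape: (22, 209, 55, 31)
  -> after flatten(2): (22, 209, 1705)
Output shape: (22, 1705, 209)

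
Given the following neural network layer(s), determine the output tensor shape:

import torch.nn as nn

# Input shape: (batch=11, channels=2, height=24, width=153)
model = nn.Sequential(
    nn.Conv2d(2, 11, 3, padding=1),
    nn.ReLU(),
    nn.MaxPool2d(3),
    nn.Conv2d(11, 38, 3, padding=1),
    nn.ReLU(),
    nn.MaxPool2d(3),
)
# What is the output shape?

Input shape: (11, 2, 24, 153)
  -> after first Conv2d: (11, 11, 24, 153)
  -> after first MaxPool2d: (11, 11, 8, 51)
  -> after second Conv2d: (11, 38, 8, 51)
Output shape: (11, 38, 2, 17)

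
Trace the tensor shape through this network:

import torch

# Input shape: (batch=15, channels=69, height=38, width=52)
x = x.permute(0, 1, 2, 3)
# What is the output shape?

Input shape: (15, 69, 38, 52)
Output shape: (15, 69, 38, 52)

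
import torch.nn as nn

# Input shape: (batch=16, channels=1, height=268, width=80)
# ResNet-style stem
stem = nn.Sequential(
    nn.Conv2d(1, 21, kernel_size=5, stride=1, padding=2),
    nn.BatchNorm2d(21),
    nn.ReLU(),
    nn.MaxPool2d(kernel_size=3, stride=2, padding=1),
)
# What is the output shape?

Input shape: (16, 1, 268, 80)
  -> after Conv2d 5x5 stride=1: (16, 21, 268, 80)
Output shape: (16, 21, 134, 40)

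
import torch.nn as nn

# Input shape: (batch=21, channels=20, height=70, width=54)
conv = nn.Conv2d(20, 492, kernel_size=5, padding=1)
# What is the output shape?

Input shape: (21, 20, 70, 54)
Output shape: (21, 492, 68, 52)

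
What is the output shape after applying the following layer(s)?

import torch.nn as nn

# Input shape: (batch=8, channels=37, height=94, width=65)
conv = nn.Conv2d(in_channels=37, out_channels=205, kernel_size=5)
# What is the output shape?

Input shape: (8, 37, 94, 65)
Output shape: (8, 205, 90, 61)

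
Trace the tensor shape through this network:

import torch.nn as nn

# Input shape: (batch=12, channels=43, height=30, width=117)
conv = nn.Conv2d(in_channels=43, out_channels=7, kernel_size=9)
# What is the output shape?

Input shape: (12, 43, 30, 117)
Output shape: (12, 7, 22, 109)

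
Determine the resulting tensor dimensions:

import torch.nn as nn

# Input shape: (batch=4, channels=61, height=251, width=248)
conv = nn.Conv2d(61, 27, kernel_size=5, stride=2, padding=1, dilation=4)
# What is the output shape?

Input shape: (4, 61, 251, 248)
Output shape: (4, 27, 119, 117)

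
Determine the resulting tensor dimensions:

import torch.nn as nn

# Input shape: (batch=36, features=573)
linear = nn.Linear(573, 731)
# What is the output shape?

Input shape: (36, 573)
Output shape: (36, 731)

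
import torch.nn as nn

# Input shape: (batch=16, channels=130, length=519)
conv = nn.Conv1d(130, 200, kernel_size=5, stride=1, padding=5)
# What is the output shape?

Input shape: (16, 130, 519)
Output shape: (16, 200, 525)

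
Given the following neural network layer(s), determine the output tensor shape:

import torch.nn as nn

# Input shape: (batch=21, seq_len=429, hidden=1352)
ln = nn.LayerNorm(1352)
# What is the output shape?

Input shape: (21, 429, 1352)
Output shape: (21, 429, 1352)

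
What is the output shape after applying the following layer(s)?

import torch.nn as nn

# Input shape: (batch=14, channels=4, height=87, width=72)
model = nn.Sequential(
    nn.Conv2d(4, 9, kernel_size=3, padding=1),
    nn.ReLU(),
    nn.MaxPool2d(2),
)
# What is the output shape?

Input shape: (14, 4, 87, 72)
  -> after Conv2d: (14, 9, 87, 72)
  -> after ReLU: (14, 9, 87, 72)
Output shape: (14, 9, 43, 36)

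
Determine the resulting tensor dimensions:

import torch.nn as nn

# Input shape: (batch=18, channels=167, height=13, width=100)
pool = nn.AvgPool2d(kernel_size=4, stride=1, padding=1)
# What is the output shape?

Input shape: (18, 167, 13, 100)
Output shape: (18, 167, 12, 99)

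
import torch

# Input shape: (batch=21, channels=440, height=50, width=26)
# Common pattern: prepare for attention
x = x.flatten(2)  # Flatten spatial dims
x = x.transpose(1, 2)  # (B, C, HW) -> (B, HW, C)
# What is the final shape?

Input shape: (21, 440, 50, 26)
  -> after flatten(2): (21, 440, 1300)
Output shape: (21, 1300, 440)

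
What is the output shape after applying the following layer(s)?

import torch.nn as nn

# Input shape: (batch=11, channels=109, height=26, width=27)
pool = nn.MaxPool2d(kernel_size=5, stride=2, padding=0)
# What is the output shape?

Input shape: (11, 109, 26, 27)
Output shape: (11, 109, 11, 12)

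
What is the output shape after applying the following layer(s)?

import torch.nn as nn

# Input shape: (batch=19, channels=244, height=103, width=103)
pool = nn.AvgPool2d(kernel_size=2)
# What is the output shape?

Input shape: (19, 244, 103, 103)
Output shape: (19, 244, 51, 51)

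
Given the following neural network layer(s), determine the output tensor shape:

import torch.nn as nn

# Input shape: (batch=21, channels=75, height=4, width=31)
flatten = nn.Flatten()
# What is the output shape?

Input shape: (21, 75, 4, 31)
Output shape: (21, 9300)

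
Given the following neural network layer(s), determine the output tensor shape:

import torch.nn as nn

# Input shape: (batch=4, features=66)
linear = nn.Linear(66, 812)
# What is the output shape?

Input shape: (4, 66)
Output shape: (4, 812)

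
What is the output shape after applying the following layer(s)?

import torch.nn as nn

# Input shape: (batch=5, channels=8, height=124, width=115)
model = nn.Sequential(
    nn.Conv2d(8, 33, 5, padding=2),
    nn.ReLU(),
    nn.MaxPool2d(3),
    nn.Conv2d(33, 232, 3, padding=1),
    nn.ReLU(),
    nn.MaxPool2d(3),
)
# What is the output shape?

Input shape: (5, 8, 124, 115)
  -> after first Conv2d: (5, 33, 124, 115)
  -> after first MaxPool2d: (5, 33, 41, 38)
  -> after second Conv2d: (5, 232, 41, 38)
Output shape: (5, 232, 13, 12)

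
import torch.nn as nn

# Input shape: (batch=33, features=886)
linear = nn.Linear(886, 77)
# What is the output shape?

Input shape: (33, 886)
Output shape: (33, 77)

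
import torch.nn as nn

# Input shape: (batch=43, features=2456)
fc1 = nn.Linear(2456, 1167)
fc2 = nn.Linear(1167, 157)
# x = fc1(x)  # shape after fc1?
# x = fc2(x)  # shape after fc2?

Input shape: (43, 2456)
  -> after fc1: (43, 1167)
Output shape: (43, 157)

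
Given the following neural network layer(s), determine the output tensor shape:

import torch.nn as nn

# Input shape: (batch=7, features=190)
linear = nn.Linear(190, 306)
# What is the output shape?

Input shape: (7, 190)
Output shape: (7, 306)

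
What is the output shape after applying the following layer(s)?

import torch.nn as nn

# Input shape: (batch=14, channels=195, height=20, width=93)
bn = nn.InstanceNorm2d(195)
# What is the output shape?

Input shape: (14, 195, 20, 93)
Output shape: (14, 195, 20, 93)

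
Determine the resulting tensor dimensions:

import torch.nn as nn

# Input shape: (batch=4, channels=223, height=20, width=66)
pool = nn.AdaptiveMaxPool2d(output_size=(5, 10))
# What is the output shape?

Input shape: (4, 223, 20, 66)
Output shape: (4, 223, 5, 10)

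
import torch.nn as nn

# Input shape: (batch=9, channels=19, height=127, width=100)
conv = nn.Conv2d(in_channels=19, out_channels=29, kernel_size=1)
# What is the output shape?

Input shape: (9, 19, 127, 100)
Output shape: (9, 29, 127, 100)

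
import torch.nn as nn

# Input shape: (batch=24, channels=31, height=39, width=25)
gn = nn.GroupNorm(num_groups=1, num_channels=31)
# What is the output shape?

Input shape: (24, 31, 39, 25)
Output shape: (24, 31, 39, 25)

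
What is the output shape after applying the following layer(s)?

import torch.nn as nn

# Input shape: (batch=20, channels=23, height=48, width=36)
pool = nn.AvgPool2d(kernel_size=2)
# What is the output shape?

Input shape: (20, 23, 48, 36)
Output shape: (20, 23, 24, 18)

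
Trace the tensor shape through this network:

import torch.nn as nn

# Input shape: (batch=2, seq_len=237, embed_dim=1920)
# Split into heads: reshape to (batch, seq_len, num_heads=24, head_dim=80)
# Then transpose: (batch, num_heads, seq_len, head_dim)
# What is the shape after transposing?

Input shape: (2, 237, 1920)
  -> after reshape: (2, 237, 24, 80)
Output shape: (2, 24, 237, 80)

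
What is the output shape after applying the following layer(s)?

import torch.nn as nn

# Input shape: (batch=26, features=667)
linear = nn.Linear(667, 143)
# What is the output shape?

Input shape: (26, 667)
Output shape: (26, 143)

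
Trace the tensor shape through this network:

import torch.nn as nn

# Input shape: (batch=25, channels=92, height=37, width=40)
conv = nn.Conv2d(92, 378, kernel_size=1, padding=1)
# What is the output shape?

Input shape: (25, 92, 37, 40)
Output shape: (25, 378, 39, 42)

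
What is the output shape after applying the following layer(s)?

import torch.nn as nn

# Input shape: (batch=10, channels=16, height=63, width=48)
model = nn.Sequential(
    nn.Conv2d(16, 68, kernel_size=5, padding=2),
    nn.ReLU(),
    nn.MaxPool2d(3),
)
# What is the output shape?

Input shape: (10, 16, 63, 48)
  -> after Conv2d: (10, 68, 63, 48)
  -> after ReLU: (10, 68, 63, 48)
Output shape: (10, 68, 21, 16)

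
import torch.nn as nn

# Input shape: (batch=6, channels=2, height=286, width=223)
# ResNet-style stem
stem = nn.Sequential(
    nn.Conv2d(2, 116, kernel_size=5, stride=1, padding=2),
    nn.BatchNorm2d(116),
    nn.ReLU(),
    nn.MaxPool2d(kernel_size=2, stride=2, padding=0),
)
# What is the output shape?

Input shape: (6, 2, 286, 223)
  -> after Conv2d 5x5 stride=1: (6, 116, 286, 223)
Output shape: (6, 116, 143, 111)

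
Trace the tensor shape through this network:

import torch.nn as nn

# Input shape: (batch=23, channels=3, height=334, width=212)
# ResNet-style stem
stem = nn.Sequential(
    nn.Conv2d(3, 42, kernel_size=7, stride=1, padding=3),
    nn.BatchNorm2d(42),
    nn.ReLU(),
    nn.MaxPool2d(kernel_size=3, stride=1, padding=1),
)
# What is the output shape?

Input shape: (23, 3, 334, 212)
  -> after Conv2d 7x7 stride=1: (23, 42, 334, 212)
Output shape: (23, 42, 334, 212)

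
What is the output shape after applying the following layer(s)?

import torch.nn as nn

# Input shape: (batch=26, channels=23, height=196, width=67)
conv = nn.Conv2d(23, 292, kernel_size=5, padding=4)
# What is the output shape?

Input shape: (26, 23, 196, 67)
Output shape: (26, 292, 200, 71)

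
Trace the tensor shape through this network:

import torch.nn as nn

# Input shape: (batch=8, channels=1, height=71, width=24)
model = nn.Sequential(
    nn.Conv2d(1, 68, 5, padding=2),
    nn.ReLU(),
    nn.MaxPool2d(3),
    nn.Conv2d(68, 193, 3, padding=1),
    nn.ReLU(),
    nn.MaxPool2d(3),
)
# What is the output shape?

Input shape: (8, 1, 71, 24)
  -> after first Conv2d: (8, 68, 71, 24)
  -> after first MaxPool2d: (8, 68, 23, 8)
  -> after second Conv2d: (8, 193, 23, 8)
Output shape: (8, 193, 7, 2)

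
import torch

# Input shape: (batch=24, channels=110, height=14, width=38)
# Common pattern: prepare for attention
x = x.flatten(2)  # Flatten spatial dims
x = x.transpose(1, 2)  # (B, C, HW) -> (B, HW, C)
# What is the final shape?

Input shape: (24, 110, 14, 38)
  -> after flatten(2): (24, 110, 532)
Output shape: (24, 532, 110)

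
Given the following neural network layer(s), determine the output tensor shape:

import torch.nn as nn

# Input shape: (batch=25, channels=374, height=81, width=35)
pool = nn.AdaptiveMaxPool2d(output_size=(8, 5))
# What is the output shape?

Input shape: (25, 374, 81, 35)
Output shape: (25, 374, 8, 5)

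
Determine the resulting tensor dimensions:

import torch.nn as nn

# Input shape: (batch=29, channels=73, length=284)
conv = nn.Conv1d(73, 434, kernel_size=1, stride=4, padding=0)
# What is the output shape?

Input shape: (29, 73, 284)
Output shape: (29, 434, 71)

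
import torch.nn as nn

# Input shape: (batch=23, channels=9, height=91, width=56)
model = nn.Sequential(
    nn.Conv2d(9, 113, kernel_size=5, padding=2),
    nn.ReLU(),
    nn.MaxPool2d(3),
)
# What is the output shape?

Input shape: (23, 9, 91, 56)
  -> after Conv2d: (23, 113, 91, 56)
  -> after ReLU: (23, 113, 91, 56)
Output shape: (23, 113, 30, 18)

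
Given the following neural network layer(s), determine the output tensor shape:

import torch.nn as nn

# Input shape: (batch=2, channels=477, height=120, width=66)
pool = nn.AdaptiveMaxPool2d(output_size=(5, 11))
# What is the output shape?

Input shape: (2, 477, 120, 66)
Output shape: (2, 477, 5, 11)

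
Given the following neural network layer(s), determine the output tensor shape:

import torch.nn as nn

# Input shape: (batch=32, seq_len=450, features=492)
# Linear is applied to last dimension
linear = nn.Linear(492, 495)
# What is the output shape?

Input shape: (32, 450, 492)
Output shape: (32, 450, 495)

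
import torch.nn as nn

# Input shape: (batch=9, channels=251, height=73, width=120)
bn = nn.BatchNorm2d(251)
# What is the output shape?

Input shape: (9, 251, 73, 120)
Output shape: (9, 251, 73, 120)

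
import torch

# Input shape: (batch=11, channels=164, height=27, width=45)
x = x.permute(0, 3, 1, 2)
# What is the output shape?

Input shape: (11, 164, 27, 45)
Output shape: (11, 45, 164, 27)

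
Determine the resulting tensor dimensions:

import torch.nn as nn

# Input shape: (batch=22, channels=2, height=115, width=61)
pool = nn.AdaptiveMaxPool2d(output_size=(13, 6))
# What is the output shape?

Input shape: (22, 2, 115, 61)
Output shape: (22, 2, 13, 6)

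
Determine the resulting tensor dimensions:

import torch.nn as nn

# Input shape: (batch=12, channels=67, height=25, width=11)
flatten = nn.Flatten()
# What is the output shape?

Input shape: (12, 67, 25, 11)
Output shape: (12, 18425)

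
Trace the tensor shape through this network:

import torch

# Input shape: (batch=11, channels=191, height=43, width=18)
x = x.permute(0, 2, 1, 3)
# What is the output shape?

Input shape: (11, 191, 43, 18)
Output shape: (11, 43, 191, 18)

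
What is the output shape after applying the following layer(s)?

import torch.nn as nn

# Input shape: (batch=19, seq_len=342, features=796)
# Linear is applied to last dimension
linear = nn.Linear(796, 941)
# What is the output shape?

Input shape: (19, 342, 796)
Output shape: (19, 342, 941)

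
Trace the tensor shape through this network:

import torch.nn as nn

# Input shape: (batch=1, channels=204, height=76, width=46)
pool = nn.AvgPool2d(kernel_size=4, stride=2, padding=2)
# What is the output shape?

Input shape: (1, 204, 76, 46)
Output shape: (1, 204, 39, 24)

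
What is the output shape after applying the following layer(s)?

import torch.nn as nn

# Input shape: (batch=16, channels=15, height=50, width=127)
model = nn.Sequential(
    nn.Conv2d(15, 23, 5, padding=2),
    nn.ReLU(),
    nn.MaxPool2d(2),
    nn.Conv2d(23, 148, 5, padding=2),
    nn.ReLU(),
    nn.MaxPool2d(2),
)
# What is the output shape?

Input shape: (16, 15, 50, 127)
  -> after first Conv2d: (16, 23, 50, 127)
  -> after first MaxPool2d: (16, 23, 25, 63)
  -> after second Conv2d: (16, 148, 25, 63)
Output shape: (16, 148, 12, 31)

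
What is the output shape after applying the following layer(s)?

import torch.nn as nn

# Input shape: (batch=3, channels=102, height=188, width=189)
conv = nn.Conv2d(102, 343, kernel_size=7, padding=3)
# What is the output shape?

Input shape: (3, 102, 188, 189)
Output shape: (3, 343, 188, 189)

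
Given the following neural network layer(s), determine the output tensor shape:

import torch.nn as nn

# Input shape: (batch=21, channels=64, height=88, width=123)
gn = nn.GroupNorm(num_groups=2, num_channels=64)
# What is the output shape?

Input shape: (21, 64, 88, 123)
Output shape: (21, 64, 88, 123)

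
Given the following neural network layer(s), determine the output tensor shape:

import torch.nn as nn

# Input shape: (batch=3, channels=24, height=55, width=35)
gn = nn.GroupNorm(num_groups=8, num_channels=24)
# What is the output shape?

Input shape: (3, 24, 55, 35)
Output shape: (3, 24, 55, 35)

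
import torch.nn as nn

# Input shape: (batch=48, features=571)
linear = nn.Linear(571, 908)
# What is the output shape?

Input shape: (48, 571)
Output shape: (48, 908)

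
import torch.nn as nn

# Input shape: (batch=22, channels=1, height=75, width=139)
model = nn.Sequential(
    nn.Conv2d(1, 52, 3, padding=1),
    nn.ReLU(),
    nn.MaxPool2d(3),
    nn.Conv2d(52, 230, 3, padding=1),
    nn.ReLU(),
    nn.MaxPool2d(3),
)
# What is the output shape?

Input shape: (22, 1, 75, 139)
  -> after first Conv2d: (22, 52, 75, 139)
  -> after first MaxPool2d: (22, 52, 25, 46)
  -> after second Conv2d: (22, 230, 25, 46)
Output shape: (22, 230, 8, 15)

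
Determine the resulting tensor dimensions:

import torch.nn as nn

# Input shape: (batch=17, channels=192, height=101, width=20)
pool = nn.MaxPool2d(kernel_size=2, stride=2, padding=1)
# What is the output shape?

Input shape: (17, 192, 101, 20)
Output shape: (17, 192, 51, 11)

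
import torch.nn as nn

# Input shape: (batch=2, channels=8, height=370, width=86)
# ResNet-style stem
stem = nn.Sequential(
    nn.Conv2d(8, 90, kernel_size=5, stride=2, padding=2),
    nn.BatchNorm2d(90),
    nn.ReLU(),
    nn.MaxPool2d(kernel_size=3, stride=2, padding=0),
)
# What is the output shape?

Input shape: (2, 8, 370, 86)
  -> after Conv2d 5x5 stride=2: (2, 90, 185, 43)
Output shape: (2, 90, 92, 21)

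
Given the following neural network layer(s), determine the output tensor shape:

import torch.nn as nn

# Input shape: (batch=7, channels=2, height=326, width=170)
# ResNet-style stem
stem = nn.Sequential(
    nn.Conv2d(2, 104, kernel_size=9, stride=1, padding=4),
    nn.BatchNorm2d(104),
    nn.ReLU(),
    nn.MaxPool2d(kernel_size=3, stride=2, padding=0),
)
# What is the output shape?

Input shape: (7, 2, 326, 170)
  -> after Conv2d 9x9 stride=1: (7, 104, 326, 170)
Output shape: (7, 104, 162, 84)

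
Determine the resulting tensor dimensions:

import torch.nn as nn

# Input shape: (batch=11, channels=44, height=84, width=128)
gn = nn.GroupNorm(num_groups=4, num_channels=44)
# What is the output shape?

Input shape: (11, 44, 84, 128)
Output shape: (11, 44, 84, 128)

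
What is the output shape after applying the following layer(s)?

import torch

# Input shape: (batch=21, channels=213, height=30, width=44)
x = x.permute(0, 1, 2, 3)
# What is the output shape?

Input shape: (21, 213, 30, 44)
Output shape: (21, 213, 30, 44)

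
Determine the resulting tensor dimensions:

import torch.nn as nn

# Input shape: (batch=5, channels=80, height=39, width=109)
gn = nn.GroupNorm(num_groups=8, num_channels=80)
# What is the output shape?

Input shape: (5, 80, 39, 109)
Output shape: (5, 80, 39, 109)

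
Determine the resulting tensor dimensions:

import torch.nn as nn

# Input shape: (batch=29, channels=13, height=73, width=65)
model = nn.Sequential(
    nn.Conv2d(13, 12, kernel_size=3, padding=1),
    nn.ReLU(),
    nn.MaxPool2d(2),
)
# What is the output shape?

Input shape: (29, 13, 73, 65)
  -> after Conv2d: (29, 12, 73, 65)
  -> after ReLU: (29, 12, 73, 65)
Output shape: (29, 12, 36, 32)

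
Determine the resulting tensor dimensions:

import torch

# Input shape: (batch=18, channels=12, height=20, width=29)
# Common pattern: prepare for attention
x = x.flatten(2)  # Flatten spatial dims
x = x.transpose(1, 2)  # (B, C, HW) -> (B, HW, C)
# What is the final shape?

Input shape: (18, 12, 20, 29)
  -> after flatten(2): (18, 12, 580)
Output shape: (18, 580, 12)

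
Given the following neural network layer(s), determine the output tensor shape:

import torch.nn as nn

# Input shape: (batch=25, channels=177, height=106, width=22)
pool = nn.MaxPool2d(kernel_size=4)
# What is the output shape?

Input shape: (25, 177, 106, 22)
Output shape: (25, 177, 26, 5)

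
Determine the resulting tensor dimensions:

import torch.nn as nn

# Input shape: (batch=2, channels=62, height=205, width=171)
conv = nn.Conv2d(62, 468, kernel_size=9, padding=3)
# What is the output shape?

Input shape: (2, 62, 205, 171)
Output shape: (2, 468, 203, 169)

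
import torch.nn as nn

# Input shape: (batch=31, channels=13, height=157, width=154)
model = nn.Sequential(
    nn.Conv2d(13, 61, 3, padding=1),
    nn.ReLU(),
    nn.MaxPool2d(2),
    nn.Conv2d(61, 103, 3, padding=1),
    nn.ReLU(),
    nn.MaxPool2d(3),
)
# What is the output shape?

Input shape: (31, 13, 157, 154)
  -> after first Conv2d: (31, 61, 157, 154)
  -> after first MaxPool2d: (31, 61, 78, 77)
  -> after second Conv2d: (31, 103, 78, 77)
Output shape: (31, 103, 26, 25)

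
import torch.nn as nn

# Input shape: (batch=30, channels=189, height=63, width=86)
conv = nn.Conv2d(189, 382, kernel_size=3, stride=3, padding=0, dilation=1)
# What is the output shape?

Input shape: (30, 189, 63, 86)
Output shape: (30, 382, 21, 28)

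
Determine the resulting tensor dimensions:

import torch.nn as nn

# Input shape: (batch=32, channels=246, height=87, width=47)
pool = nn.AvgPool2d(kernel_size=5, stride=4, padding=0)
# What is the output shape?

Input shape: (32, 246, 87, 47)
Output shape: (32, 246, 21, 11)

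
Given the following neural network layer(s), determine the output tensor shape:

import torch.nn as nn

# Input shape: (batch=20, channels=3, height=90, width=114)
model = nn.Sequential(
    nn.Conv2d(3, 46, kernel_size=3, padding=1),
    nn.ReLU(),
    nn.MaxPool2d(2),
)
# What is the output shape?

Input shape: (20, 3, 90, 114)
  -> after Conv2d: (20, 46, 90, 114)
  -> after ReLU: (20, 46, 90, 114)
Output shape: (20, 46, 45, 57)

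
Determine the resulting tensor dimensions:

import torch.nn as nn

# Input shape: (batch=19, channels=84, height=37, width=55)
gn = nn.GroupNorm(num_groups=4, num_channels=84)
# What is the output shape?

Input shape: (19, 84, 37, 55)
Output shape: (19, 84, 37, 55)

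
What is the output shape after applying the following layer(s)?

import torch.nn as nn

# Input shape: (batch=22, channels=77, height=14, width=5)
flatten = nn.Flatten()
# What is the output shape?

Input shape: (22, 77, 14, 5)
Output shape: (22, 5390)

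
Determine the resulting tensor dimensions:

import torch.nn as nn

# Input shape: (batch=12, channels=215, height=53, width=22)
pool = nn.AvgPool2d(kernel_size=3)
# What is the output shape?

Input shape: (12, 215, 53, 22)
Output shape: (12, 215, 17, 7)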